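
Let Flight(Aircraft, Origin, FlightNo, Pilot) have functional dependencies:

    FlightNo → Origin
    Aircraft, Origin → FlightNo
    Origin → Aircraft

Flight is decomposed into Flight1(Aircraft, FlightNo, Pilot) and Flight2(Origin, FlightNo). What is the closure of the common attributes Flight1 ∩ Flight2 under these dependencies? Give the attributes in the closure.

Flight1 ∩ Flight2 = {FlightNo}.
FlightNo → Origin applies, adding Origin
Origin → Aircraft applies, adding Aircraft
Closure: {Aircraft, Origin, FlightNo}.

Aircraft, Origin, FlightNo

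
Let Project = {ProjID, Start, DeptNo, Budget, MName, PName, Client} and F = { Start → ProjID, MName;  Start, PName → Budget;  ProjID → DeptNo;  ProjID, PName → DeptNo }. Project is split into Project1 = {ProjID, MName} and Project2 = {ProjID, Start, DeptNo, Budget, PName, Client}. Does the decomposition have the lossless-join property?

Common attributes: Project1 ∩ Project2 = {ProjID}.
Closure of {ProjID}: ProjID → DeptNo applies, adding DeptNo. So (ProjID)⁺ = {ProjID, DeptNo}.
The closure contains neither all of Project1 = {ProjID, MName} nor all of Project2 = {ProjID, Start, DeptNo, Budget, PName, Client}, so the common attributes are not a superkey of either fragment. The join is lossy.

No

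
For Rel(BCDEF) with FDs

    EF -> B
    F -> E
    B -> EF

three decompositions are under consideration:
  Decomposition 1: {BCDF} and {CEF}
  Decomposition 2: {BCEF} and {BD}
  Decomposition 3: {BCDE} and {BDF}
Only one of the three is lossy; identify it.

Decomposition 1: common = {CF}, closure = {BCEF} → lossless.
Decomposition 2: common = {B}, closure = {BEF} → lossy.
Decomposition 3: common = {BD}, closure = {BDEF} → lossless.

Decomposition 2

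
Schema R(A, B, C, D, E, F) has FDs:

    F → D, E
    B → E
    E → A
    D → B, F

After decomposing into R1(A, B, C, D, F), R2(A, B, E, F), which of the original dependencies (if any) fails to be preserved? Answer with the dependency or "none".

F → D, E: restricted closure across fragments reaches D, E.
B → E lies within R2.
E → A lies within R2.
D → B, F lies within R1.
Every dependency is enforceable on the fragments, so the decomposition is dependency-preserving.

none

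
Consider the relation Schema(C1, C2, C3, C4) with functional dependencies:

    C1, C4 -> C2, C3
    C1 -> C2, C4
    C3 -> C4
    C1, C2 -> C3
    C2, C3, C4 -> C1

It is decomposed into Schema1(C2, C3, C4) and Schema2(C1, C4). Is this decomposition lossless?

No

Common attributes: Schema1 ∩ Schema2 = {C4}.
No dependency enlarges {C4}, so (C4)⁺ = {C4}.
The closure contains neither all of Schema1 = {C2, C3, C4} nor all of Schema2 = {C1, C4}, so the common attributes are not a superkey of either fragment. The join is lossy.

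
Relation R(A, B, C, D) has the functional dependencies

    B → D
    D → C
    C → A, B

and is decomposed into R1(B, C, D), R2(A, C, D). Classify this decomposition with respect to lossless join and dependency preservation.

Lossless test: (C, D)⁺ = {A, B, C, D}, which contains all of one fragment — lossless.
Dependency preservation: C → A, B is not contained in any single fragment, but the restricted closure of its left-hand side across the fragments still reaches the right-hand side; the remaining FDs each lie inside some fragment. All dependencies are preserved.

lossless and dependency-preserving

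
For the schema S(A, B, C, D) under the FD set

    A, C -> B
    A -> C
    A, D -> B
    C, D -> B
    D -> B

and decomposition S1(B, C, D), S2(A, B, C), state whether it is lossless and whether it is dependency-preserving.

lossy but dependency-preserving

Lossless test: (B, C)⁺ = {B, C}, which is a superkey of neither fragment — lossy.
Dependency preservation: A, D → B is not contained in any single fragment, but the restricted closure of its left-hand side across the fragments still reaches the right-hand side; the remaining FDs each lie inside some fragment. All dependencies are preserved.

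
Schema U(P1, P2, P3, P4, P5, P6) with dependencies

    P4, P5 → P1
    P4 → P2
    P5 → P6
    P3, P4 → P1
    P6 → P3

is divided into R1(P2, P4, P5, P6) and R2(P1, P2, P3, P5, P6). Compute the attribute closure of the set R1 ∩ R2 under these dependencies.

P2, P3, P5, P6

R1 ∩ R2 = {P2, P5, P6}.
P6 → P3 applies, adding P3
Closure: {P2, P3, P5, P6}.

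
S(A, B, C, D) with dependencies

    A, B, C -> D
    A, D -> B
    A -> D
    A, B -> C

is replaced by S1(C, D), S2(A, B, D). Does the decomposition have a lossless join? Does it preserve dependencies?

Lossless test: (D)⁺ = {D}, which is a superkey of neither fragment — lossy.
Dependency preservation: the restricted closure of {A, B} across the fragments never reaches {C}, so A, B → C cannot be enforced without a join — not preserved.

lossy and not dependency-preserving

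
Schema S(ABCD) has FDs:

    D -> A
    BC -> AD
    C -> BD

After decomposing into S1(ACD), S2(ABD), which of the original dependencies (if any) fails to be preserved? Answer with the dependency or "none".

Check C → BD: no single fragment contains all of {BCD}, and the restricted closure of {C} across the fragments never reaches {BD}.
D → A is preserved.
BC → AD is preserved.

C -> BD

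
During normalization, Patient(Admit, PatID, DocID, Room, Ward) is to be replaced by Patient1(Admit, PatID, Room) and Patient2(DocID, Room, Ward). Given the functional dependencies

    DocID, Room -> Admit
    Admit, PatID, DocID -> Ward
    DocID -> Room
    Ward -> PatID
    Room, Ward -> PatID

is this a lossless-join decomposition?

No

Common attributes: Patient1 ∩ Patient2 = {Room}.
No dependency enlarges {Room}, so (Room)⁺ = {Room}.
The closure contains neither all of Patient1 = {Admit, PatID, Room} nor all of Patient2 = {DocID, Room, Ward}, so the common attributes are not a superkey of either fragment. The join is lossy.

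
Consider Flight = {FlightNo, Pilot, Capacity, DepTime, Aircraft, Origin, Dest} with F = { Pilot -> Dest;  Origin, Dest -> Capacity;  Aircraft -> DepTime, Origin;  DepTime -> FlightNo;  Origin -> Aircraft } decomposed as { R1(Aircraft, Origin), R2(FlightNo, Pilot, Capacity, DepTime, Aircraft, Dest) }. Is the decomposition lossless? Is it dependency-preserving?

Lossless test: (Aircraft)⁺ = {FlightNo, DepTime, Aircraft, Origin}, which contains all of one fragment — lossless.
Dependency preservation: Origin, Dest → Capacity; Aircraft → DepTime, Origin are not contained in any single fragment, but the restricted closure of each left-hand side across the fragments still reaches the right-hand side; the remaining FDs each lie inside some fragment. All dependencies are preserved.

lossless and dependency-preserving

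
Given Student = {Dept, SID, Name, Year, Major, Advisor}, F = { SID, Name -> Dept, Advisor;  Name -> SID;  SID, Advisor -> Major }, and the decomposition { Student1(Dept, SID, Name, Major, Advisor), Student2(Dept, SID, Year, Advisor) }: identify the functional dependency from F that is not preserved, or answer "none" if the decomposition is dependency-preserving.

none

SID, Name → Dept, Advisor lies within Student1.
Name → SID lies within Student1.
SID, Advisor → Major lies within Student1.
Every dependency is enforceable on the fragments, so the decomposition is dependency-preserving.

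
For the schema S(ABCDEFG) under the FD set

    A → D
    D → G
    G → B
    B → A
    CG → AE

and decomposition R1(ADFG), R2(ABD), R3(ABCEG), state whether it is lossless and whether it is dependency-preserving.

lossy but dependency-preserving

Lossless test (chase): Rows 1 and 3 agree on A; apply A→D and equate their D entries. Rows 1 and 2 agree on D; apply D→G and equate their G entries. Rows 1 and 2 agree on G; apply G→B and equate their B entries. No row becomes fully distinguished — the join is lossy.
Dependency preservation: every FD's attributes lie within a single fragment, so each can be enforced locally — preserved.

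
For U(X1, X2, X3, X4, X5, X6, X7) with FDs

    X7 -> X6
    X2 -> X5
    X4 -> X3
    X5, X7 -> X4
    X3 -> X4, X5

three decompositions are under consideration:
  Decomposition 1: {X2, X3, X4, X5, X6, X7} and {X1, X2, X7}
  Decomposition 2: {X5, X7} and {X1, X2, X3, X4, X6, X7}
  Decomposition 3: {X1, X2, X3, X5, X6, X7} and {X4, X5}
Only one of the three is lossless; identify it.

Decomposition 1: common = {X2, X7}, closure = {X2, X3, X4, X5, X6, X7} → lossless.
Decomposition 2: common = {X7}, closure = {X6, X7} → lossy.
Decomposition 3: common = {X5}, closure = {X5} → lossy.

Decomposition 1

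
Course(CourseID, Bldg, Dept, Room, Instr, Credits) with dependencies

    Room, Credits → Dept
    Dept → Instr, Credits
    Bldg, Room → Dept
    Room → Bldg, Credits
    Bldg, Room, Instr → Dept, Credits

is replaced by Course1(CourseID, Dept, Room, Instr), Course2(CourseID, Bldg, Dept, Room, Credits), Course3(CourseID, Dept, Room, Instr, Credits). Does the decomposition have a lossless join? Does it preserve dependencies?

Lossless test (chase): Rows 1 and 2 agree on Dept; apply Dept→Instr, Credits and equate their Instr, Credits entries. Rows 1 and 2 agree on Room; apply Room→Bldg, Credits and equate their Bldg, Credits entries. Rows 1 and 3 agree on Room; apply Room→Bldg, Credits and equate their Bldg, Credits entries. Row 1 is now all distinguished symbols — the join is lossless.
Dependency preservation: Bldg, Room, Instr → Dept, Credits is not contained in any single fragment, but the restricted closure of its left-hand side across the fragments still reaches the right-hand side; the remaining FDs each lie inside some fragment. All dependencies are preserved.

lossless and dependency-preserving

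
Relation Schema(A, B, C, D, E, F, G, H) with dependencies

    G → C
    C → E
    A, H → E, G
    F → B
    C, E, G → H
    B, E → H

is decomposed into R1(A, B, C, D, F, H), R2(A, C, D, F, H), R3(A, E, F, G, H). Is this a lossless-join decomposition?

Chase test. Columns are A, B, C, D, E, F, G, H; row i has aⱼ where attribute j ∈ Ri, else bᵢⱼ.
Initial tableau (one row per fragment):
  row 1: a1 a2 a3 a4 b15 a6 b17 a8
  row 2: a1 b22 a3 a4 b25 a6 b27 a8
  row 3: a1 b32 b33 b34 a5 a6 a7 a8
Rows 1 and 2 agree on C; apply C→E and equate their E entries.
Rows 1 and 2 agree on A, H; apply A, H→E, G and equate their E, G entries.
Rows 1 and 3 agree on A, H; apply A, H→E, G and equate their E, G entries.
Rows 1 and 2 agree on F; apply F→B and equate their B entries.
Rows 1 and 3 agree on F; apply F→B and equate their B entries.
Rows 1 and 3 agree on G; apply G→C and equate their C entries.
Row 1 is now all distinguished symbols — the join is lossless.

Yes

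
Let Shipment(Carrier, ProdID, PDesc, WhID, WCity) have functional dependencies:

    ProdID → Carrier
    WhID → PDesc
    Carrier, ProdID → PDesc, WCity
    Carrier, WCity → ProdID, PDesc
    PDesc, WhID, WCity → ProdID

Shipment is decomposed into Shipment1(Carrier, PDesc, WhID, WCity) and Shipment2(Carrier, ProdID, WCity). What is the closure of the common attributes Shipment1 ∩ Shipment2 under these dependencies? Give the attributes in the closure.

Carrier, ProdID, PDesc, WCity

Shipment1 ∩ Shipment2 = {Carrier, WCity}.
Carrier, WCity → ProdID, PDesc applies, adding ProdID, PDesc
Closure: {Carrier, ProdID, PDesc, WCity}.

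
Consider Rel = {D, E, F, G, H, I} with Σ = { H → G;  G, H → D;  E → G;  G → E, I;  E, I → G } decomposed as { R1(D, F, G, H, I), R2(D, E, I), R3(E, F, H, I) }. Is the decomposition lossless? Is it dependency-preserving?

lossless but not dependency-preserving

Lossless test (chase): Rows 1 and 3 agree on H; apply H→G and equate their G entries. Rows 1 and 3 agree on G, H; apply G, H→D and equate their D entries. Rows 2 and 3 agree on E; apply E→G and equate their G entries. Rows 1 and 2 agree on G; apply G→E, I and equate their E, I entries. Row 1 is now all distinguished symbols — the join is lossless.
Dependency preservation: the restricted closure of {E} across the fragments never reaches {G}, so E → G cannot be enforced without a join — not preserved.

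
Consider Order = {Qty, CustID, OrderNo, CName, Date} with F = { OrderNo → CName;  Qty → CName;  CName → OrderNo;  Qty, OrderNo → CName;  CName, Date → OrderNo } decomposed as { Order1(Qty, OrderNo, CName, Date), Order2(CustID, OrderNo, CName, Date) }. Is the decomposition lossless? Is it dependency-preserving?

lossy but dependency-preserving

Lossless test: (OrderNo, CName, Date)⁺ = {OrderNo, CName, Date}, which is a superkey of neither fragment — lossy.
Dependency preservation: every FD's attributes lie within a single fragment, so each can be enforced locally — preserved.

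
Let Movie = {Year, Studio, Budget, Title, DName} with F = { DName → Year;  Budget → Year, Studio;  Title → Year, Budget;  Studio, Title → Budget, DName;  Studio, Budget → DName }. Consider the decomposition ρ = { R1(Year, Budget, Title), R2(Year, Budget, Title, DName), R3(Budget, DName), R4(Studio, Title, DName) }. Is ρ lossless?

Chase test. Columns are Year, Studio, Budget, Title, DName; row i has aⱼ where attribute j ∈ Ri, else bᵢⱼ.
Initial tableau (one row per fragment):
  row 1: a1 b12 a3 a4 b15
  row 2: a1 b22 a3 a4 a5
  row 3: b31 b32 a3 b34 a5
  row 4: b41 a2 b43 a4 a5
Rows 2 and 3 agree on DName; apply DName→Year and equate their Year entries.
Rows 2 and 4 agree on DName; apply DName→Year and equate their Year entries.
Rows 1 and 2 agree on Budget; apply Budget→Year, Studio and equate their Year, Studio entries.
Rows 1 and 3 agree on Budget; apply Budget→Year, Studio and equate their Year, Studio entries.
Rows 1 and 4 agree on Title; apply Title→Year, Budget and equate their Year, Budget entries.
Rows 1 and 2 agree on Studio, Title; apply Studio, Title→Budget, DName and equate their Budget, DName entries.
Rows 1 and 4 agree on Budget; apply Budget→Year, Studio and equate their Year, Studio entries.
Row 1 is now all distinguished symbols — the join is lossless.

Yes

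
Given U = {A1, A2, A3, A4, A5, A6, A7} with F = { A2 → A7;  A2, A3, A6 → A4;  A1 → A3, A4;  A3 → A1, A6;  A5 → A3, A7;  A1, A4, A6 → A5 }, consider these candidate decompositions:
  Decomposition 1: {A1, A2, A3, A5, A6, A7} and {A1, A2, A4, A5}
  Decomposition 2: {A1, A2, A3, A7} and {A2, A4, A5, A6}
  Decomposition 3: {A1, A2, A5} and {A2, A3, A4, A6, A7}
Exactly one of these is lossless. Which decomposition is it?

Decomposition 1: common = {A1, A2, A5}, closure = {A1, A2, A3, A4, A5, A6, A7} → lossless.
Decomposition 2: common = {A2}, closure = {A2, A7} → lossy.
Decomposition 3: common = {A2}, closure = {A2, A7} → lossy.

Decomposition 1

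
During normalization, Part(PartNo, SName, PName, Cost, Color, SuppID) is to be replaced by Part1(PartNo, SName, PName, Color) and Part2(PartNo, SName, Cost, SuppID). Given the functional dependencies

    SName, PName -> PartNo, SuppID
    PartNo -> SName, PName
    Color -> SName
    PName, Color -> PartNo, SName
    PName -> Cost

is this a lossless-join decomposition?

Yes

Common attributes: Part1 ∩ Part2 = {PartNo, SName}.
Closure of {PartNo, SName}: PartNo → SName, PName applies, adding PName; PName → Cost applies, adding Cost; SName, PName → PartNo, SuppID applies, adding SuppID. So (PartNo, SName)⁺ = {PartNo, SName, PName, Cost, SuppID}.
This closure contains every attribute of Part2, so Part1 ∩ Part2 → Part2. The join is lossless.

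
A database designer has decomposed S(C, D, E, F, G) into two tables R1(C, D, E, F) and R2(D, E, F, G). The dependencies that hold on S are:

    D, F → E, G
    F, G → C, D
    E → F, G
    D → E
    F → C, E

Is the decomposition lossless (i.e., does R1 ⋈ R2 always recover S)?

Yes

Common attributes: R1 ∩ R2 = {D, E, F}.
Closure of {D, E, F}: D, F → E, G applies, adding G; F, G → C, D applies, adding C. So (D, E, F)⁺ = {C, D, E, F, G}.
This closure contains every attribute of R1, so R1 ∩ R2 → R1. The join is lossless.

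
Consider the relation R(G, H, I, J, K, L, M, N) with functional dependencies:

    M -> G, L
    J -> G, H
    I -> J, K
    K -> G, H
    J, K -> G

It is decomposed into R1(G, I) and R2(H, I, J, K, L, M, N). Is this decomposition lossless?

Yes

Common attributes: R1 ∩ R2 = {I}.
Closure of {I}: I → J, K applies, adding J, K; K → G, H applies, adding G, H. So (I)⁺ = {G, H, I, J, K}.
This closure contains every attribute of R1, so R1 ∩ R2 → R1. The join is lossless.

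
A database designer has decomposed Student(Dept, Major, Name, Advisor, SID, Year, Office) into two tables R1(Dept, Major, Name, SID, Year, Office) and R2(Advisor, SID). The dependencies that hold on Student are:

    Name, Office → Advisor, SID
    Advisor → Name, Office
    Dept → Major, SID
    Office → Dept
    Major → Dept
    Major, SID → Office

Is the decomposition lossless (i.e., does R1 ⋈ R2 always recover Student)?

No

Common attributes: R1 ∩ R2 = {SID}.
No dependency enlarges {SID}, so (SID)⁺ = {SID}.
The closure contains neither all of R1 = {Dept, Major, Name, SID, Year, Office} nor all of R2 = {Advisor, SID}, so the common attributes are not a superkey of either fragment. The join is lossy.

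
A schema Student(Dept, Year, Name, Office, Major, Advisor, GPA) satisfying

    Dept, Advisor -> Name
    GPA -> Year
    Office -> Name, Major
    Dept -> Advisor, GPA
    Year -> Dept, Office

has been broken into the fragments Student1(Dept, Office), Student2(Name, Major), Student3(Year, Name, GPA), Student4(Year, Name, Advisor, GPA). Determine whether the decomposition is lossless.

No

Chase test. Columns are Dept, Year, Name, Office, Major, Advisor, GPA; row i has aⱼ where attribute j ∈ Studenti, else bᵢⱼ.
Initial tableau (one row per fragment):
  row 1: a1 b12 b13 a4 b15 b16 b17
  row 2: b21 b22 a3 b24 a5 b26 b27
  row 3: b31 a2 a3 b34 b35 b36 a7
  row 4: b41 a2 a3 b44 b45 a6 a7
Rows 3 and 4 agree on Year; apply Year→Dept, Office and equate their Dept, Office entries.
Rows 3 and 4 agree on Office; apply Office→Name, Major and equate their Name, Major entries.
Rows 3 and 4 agree on Dept; apply Dept→Advisor, GPA and equate their Advisor, GPA entries.
No row becomes fully distinguished — the join is lossy.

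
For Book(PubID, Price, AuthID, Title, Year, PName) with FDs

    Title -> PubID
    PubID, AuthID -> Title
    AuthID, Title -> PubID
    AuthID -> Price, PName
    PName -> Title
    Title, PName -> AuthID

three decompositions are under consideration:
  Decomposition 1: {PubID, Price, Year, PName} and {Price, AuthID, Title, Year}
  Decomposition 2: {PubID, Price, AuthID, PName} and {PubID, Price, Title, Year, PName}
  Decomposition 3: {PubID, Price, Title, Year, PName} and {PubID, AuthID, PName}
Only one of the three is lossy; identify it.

Decomposition 1: common = {Price, Year}, closure = {Price, Year} → lossy.
Decomposition 2: common = {PubID, Price, PName}, closure = {PubID, Price, AuthID, Title, PName} → lossless.
Decomposition 3: common = {PubID, PName}, closure = {PubID, Price, AuthID, Title, PName} → lossless.

Decomposition 1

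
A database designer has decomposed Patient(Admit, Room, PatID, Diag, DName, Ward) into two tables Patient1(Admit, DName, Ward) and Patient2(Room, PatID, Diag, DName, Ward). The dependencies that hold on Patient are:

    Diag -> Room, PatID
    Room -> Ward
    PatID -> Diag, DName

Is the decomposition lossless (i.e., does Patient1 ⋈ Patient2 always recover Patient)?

Common attributes: Patient1 ∩ Patient2 = {DName, Ward}.
No dependency enlarges {DName, Ward}, so (DName, Ward)⁺ = {DName, Ward}.
The closure contains neither all of Patient1 = {Admit, DName, Ward} nor all of Patient2 = {Room, PatID, Diag, DName, Ward}, so the common attributes are not a superkey of either fragment. The join is lossy.

No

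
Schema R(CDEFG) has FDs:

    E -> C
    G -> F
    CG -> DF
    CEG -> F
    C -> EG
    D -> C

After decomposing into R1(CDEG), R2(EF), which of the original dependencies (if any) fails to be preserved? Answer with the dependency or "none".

G -> F

Check G → F: no single fragment contains all of {FG}, and the restricted closure of {G} across the fragments never reaches {F}.
E → C is preserved.
CG → DF is preserved.
CEG → F is preserved.
C → EG is preserved.
D → C is preserved.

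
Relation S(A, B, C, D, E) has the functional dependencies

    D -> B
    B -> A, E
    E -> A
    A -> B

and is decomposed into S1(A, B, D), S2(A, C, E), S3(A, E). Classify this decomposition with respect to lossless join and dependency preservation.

Lossless test (chase): Rows 1 and 2 agree on A; apply A→B and equate their B entries. Rows 1 and 3 agree on A; apply A→B and equate their B entries. Rows 1 and 2 agree on B; apply B→A, E and equate their A, E entries. No row becomes fully distinguished — the join is lossy.
Dependency preservation: B → A, E is not contained in any single fragment, but the restricted closure of its left-hand side across the fragments still reaches the right-hand side; the remaining FDs each lie inside some fragment. All dependencies are preserved.

lossy but dependency-preserving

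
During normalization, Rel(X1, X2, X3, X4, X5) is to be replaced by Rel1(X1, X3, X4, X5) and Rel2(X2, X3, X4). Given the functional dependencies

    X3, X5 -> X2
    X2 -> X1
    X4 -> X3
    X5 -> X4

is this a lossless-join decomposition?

Common attributes: Rel1 ∩ Rel2 = {X3, X4}.
No dependency enlarges {X3, X4}, so (X3, X4)⁺ = {X3, X4}.
The closure contains neither all of Rel1 = {X1, X3, X4, X5} nor all of Rel2 = {X2, X3, X4}, so the common attributes are not a superkey of either fragment. The join is lossy.

No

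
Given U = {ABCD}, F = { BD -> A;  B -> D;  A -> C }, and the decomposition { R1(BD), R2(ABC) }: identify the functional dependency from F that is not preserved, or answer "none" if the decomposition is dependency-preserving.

BD → A: restricted closure across fragments reaches A.
B → D lies within R1.
A → C lies within R2.
Every dependency is enforceable on the fragments, so the decomposition is dependency-preserving.

none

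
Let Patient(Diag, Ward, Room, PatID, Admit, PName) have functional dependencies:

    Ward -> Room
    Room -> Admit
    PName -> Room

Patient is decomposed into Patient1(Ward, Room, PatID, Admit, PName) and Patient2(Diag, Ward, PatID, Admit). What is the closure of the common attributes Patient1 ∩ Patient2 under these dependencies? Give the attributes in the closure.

Patient1 ∩ Patient2 = {Ward, PatID, Admit}.
Ward → Room applies, adding Room
Closure: {Ward, Room, PatID, Admit}.

Ward, Room, PatID, Admit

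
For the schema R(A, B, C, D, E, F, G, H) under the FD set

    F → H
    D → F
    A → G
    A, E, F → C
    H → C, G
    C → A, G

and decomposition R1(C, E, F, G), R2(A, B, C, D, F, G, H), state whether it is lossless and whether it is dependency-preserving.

Lossless test: (C, F, G)⁺ = {A, C, F, G, H}, which is a superkey of neither fragment — lossy.
Dependency preservation: A, E, F → C is not contained in any single fragment, but the restricted closure of its left-hand side across the fragments still reaches the right-hand side; the remaining FDs each lie inside some fragment. All dependencies are preserved.

lossy but dependency-preserving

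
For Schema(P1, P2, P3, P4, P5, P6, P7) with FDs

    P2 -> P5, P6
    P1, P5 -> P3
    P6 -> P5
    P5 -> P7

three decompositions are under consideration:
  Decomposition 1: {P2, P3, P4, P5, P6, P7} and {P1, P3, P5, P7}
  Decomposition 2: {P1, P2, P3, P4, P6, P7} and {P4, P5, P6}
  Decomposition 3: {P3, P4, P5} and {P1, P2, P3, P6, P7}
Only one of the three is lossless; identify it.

Decomposition 1: common = {P3, P5, P7}, closure = {P3, P5, P7} → lossy.
Decomposition 2: common = {P4, P6}, closure = {P4, P5, P6, P7} → lossless.
Decomposition 3: common = {P3}, closure = {P3} → lossy.

Decomposition 2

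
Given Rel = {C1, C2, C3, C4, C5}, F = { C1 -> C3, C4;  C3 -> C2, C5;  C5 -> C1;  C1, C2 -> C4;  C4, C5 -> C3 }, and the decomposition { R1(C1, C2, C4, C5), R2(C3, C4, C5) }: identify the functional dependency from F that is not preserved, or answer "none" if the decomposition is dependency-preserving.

none

C1 → C3, C4: restricted closure across fragments reaches C3, C4.
C3 → C2, C5: restricted closure across fragments reaches C2, C5.
C5 → C1 lies within R1.
C1, C2 → C4 lies within R1.
C4, C5 → C3 lies within R2.
Every dependency is enforceable on the fragments, so the decomposition is dependency-preserving.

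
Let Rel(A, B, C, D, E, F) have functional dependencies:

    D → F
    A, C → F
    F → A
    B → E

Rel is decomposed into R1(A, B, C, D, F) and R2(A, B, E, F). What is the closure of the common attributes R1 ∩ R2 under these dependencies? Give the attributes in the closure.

R1 ∩ R2 = {A, B, F}.
B → E applies, adding E
Closure: {A, B, E, F}.

A, B, E, F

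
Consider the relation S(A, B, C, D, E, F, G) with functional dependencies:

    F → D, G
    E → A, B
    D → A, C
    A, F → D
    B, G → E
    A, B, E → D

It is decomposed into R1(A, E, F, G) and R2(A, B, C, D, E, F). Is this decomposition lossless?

Common attributes: R1 ∩ R2 = {A, E, F}.
Closure of {A, E, F}: F → D, G applies, adding D, G; E → A, B applies, adding B; D → A, C applies, adding C. So (A, E, F)⁺ = {A, B, C, D, E, F, G}.
This closure contains every attribute of R1, so R1 ∩ R2 → R1. The join is lossless.

Yes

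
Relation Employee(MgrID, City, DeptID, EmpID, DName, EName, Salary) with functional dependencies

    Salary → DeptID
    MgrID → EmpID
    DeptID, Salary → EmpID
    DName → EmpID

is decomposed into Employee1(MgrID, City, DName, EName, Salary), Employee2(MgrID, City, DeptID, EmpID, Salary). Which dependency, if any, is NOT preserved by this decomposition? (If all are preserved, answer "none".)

DName → EmpID

Check DName → EmpID: no single fragment contains all of {EmpID, DName}, and the restricted closure of {DName} across the fragments never reaches {EmpID}.
Salary → DeptID is preserved.
MgrID → EmpID is preserved.
DeptID, Salary → EmpID is preserved.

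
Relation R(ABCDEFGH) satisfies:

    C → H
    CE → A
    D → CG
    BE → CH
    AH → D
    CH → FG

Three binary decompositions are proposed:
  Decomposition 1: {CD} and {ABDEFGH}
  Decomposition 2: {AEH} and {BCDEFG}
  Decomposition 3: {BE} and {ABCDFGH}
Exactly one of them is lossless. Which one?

Decomposition 1

Decomposition 1: common = {D}, closure = {CDFGH} → lossless.
Decomposition 2: common = {E}, closure = {E} → lossy.
Decomposition 3: common = {B}, closure = {B} → lossy.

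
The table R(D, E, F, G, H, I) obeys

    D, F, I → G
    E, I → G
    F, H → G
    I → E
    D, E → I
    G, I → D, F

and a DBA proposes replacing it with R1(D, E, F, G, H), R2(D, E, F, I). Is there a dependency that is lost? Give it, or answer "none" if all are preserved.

none

D, F, I → G: restricted closure across fragments reaches G.
E, I → G: restricted closure across fragments reaches G.
F, H → G lies within R1.
I → E lies within R2.
D, E → I lies within R2.
G, I → D, F: restricted closure across fragments reaches D, F.
Every dependency is enforceable on the fragments, so the decomposition is dependency-preserving.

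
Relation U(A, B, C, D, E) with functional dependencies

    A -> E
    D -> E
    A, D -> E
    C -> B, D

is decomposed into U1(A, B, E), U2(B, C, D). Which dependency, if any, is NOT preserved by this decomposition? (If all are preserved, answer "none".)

D -> E

Check D → E: no single fragment contains all of {D, E}, and the restricted closure of {D} across the fragments never reaches {E}.
A → E is preserved.
A, D → E is preserved.
C → B, D is preserved.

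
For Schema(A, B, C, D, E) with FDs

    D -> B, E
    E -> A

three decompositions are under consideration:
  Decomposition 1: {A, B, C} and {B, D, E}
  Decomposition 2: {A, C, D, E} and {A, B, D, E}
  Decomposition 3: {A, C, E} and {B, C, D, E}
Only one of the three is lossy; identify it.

Decomposition 1: common = {B}, closure = {B} → lossy.
Decomposition 2: common = {A, D, E}, closure = {A, B, D, E} → lossless.
Decomposition 3: common = {C, E}, closure = {A, C, E} → lossless.

Decomposition 1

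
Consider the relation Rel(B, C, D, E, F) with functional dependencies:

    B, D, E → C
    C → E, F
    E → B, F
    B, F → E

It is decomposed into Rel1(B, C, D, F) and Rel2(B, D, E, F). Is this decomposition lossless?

Common attributes: Rel1 ∩ Rel2 = {B, D, F}.
Closure of {B, D, F}: B, F → E applies, adding E; B, D, E → C applies, adding C. So (B, D, F)⁺ = {B, C, D, E, F}.
This closure contains every attribute of Rel1, so Rel1 ∩ Rel2 → Rel1. The join is lossless.

Yes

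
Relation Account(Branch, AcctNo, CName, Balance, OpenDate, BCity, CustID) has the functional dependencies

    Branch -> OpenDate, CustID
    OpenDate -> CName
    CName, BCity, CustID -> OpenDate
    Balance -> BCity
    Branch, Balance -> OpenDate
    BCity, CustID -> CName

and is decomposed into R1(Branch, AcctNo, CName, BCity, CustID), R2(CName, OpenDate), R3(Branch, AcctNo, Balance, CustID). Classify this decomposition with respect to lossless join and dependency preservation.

lossy and not dependency-preserving

Lossless test (chase): Rows 1 and 3 agree on Branch; apply Branch→OpenDate, CustID and equate their OpenDate, CustID entries. Rows 1 and 3 agree on OpenDate; apply OpenDate→CName and equate their CName entries. No row becomes fully distinguished — the join is lossy.
Dependency preservation: the restricted closure of {Branch} across the fragments never reaches {OpenDate, CustID}, so Branch → OpenDate, CustID cannot be enforced without a join — not preserved.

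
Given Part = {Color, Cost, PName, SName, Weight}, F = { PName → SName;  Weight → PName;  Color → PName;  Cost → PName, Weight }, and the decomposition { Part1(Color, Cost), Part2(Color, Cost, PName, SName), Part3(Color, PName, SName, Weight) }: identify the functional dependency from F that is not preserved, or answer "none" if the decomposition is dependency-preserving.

Cost → PName, Weight

Check Cost → PName, Weight: no single fragment contains all of {Cost, PName, Weight}, and the restricted closure of {Cost} across the fragments never reaches {PName, Weight}.
PName → SName is preserved.
Weight → PName is preserved.
Color → PName is preserved.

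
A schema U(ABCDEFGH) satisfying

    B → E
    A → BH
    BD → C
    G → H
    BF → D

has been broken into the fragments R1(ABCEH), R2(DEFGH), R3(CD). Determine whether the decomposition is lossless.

No

Chase test. Columns are ABCDEFGH; row i has aⱼ where attribute j ∈ Ri, else bᵢⱼ.
Initial tableau (one row per fragment):
  row 1: a1 a2 a3 b14 a5 b16 b17 a8
  row 2: b21 b22 b23 a4 a5 a6 a7 a8
  row 3: b31 b32 a3 a4 b35 b36 b37 b38
No row becomes fully distinguished — the join is lossy.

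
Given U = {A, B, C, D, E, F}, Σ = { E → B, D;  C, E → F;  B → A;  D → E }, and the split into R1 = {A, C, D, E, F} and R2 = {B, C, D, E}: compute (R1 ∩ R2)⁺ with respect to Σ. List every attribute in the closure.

A, B, C, D, E, F

R1 ∩ R2 = {C, D, E}.
E → B, D applies, adding B
C, E → F applies, adding F
B → A applies, adding A
Closure: {A, B, C, D, E, F}.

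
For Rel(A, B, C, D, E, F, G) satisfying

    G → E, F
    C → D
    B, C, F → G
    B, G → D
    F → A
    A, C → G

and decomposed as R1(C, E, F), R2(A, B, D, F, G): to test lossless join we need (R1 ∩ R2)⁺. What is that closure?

R1 ∩ R2 = {F}.
F → A applies, adding A
Closure: {A, F}.

A, F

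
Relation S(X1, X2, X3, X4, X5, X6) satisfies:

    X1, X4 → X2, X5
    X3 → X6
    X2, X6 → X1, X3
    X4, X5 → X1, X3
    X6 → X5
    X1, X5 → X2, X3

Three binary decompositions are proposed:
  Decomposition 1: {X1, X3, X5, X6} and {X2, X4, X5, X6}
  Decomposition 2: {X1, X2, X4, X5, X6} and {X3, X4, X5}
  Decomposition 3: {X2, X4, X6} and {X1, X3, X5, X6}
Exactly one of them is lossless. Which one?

Decomposition 2

Decomposition 1: common = {X5, X6}, closure = {X5, X6} → lossy.
Decomposition 2: common = {X4, X5}, closure = {X1, X2, X3, X4, X5, X6} → lossless.
Decomposition 3: common = {X6}, closure = {X5, X6} → lossy.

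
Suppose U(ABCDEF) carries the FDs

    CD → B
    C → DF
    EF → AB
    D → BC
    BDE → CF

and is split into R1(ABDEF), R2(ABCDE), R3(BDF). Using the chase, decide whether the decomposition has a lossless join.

Yes

Chase test. Columns are ABCDEF; row i has aⱼ where attribute j ∈ Ri, else bᵢⱼ.
Initial tableau (one row per fragment):
  row 1: a1 a2 b13 a4 a5 a6
  row 2: a1 a2 a3 a4 a5 b26
  row 3: b31 a2 b33 a4 b35 a6
Rows 1 and 2 agree on D; apply D→BC and equate their BC entries.
Rows 1 and 3 agree on D; apply D→BC and equate their BC entries.
Rows 1 and 2 agree on BDE; apply BDE→CF and equate their CF entries.
Row 1 is now all distinguished symbols — the join is lossless.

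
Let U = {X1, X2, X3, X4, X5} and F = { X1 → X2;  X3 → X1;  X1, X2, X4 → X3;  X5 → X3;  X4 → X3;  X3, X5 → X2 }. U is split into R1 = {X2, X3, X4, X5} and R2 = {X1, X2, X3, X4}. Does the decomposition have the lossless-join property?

Yes

Common attributes: R1 ∩ R2 = {X2, X3, X4}.
Closure of {X2, X3, X4}: X3 → X1 applies, adding X1. So (X2, X3, X4)⁺ = {X1, X2, X3, X4}.
This closure contains every attribute of R2, so R1 ∩ R2 → R2. The join is lossless.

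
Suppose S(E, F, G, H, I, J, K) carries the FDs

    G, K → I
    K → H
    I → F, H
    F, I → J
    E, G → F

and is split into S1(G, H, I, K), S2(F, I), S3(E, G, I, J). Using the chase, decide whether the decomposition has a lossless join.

No

Chase test. Columns are E, F, G, H, I, J, K; row i has aⱼ where attribute j ∈ Si, else bᵢⱼ.
Initial tableau (one row per fragment):
  row 1: b11 b12 a3 a4 a5 b16 a7
  row 2: b21 a2 b23 b24 a5 b26 b27
  row 3: a1 b32 a3 b34 a5 a6 b37
Rows 1 and 2 agree on I; apply I→F, H and equate their F, H entries.
Rows 1 and 3 agree on I; apply I→F, H and equate their F, H entries.
Rows 1 and 2 agree on F, I; apply F, I→J and equate their J entries.
Rows 1 and 3 agree on F, I; apply F, I→J and equate their J entries.
No row becomes fully distinguished — the join is lossy.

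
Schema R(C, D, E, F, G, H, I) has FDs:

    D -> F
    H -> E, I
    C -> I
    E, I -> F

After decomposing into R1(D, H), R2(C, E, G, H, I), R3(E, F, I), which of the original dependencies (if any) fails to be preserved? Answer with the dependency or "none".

D -> F

Check D → F: no single fragment contains all of {D, F}, and the restricted closure of {D} across the fragments never reaches {F}.
H → E, I is preserved.
C → I is preserved.
E, I → F is preserved.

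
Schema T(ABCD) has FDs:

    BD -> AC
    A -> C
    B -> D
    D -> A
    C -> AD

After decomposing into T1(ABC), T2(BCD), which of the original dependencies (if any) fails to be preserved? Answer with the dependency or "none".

BD → AC: restricted closure across fragments reaches AC.
A → C lies within T1.
B → D lies within T2.
D → A: restricted closure across fragments reaches A.
C → AD: restricted closure across fragments reaches AD.
Every dependency is enforceable on the fragments, so the decomposition is dependency-preserving.

none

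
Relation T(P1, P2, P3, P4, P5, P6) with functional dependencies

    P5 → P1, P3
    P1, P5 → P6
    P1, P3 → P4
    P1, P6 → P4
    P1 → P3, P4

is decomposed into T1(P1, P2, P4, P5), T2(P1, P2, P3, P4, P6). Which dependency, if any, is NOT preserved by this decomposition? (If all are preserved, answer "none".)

Check P1, P5 → P6: no single fragment contains all of {P1, P5, P6}, and the restricted closure of {P1, P5} across the fragments never reaches {P6}.
P5 → P1, P3 is preserved.
P1, P3 → P4 is preserved.
P1, P6 → P4 is preserved.
P1 → P3, P4 is preserved.

P1, P5 → P6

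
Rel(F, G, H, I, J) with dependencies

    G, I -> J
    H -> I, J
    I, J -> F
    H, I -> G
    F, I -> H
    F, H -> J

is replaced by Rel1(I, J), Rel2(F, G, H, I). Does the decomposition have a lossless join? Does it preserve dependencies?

Lossless test: (I)⁺ = {I}, which is a superkey of neither fragment — lossy.
Dependency preservation: the restricted closure of {G, I} across the fragments never reaches {J}, so G, I → J cannot be enforced without a join — not preserved.

lossy and not dependency-preserving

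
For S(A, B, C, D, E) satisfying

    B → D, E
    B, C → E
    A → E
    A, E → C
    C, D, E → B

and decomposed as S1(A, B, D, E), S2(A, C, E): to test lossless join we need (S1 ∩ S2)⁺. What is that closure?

S1 ∩ S2 = {A, E}.
A, E → C applies, adding C
Closure: {A, C, E}.

A, C, E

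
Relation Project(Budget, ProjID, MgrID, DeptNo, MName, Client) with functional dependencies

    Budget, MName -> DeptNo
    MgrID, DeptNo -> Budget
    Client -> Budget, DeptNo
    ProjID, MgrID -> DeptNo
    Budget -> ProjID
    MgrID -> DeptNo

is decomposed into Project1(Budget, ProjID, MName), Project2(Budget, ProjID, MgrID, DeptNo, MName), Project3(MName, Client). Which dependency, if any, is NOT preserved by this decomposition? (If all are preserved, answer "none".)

Check Client → Budget, DeptNo: no single fragment contains all of {Budget, DeptNo, Client}, and the restricted closure of {Client} across the fragments never reaches {Budget, DeptNo}.
Budget, MName → DeptNo is preserved.
MgrID, DeptNo → Budget is preserved.
ProjID, MgrID → DeptNo is preserved.
Budget → ProjID is preserved.
MgrID → DeptNo is preserved.

Client -> Budget, DeptNo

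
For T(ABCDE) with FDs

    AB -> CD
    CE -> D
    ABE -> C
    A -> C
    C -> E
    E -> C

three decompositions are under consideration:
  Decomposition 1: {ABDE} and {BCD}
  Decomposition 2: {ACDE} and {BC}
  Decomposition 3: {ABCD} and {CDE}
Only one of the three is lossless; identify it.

Decomposition 1: common = {BD}, closure = {BD} → lossy.
Decomposition 2: common = {C}, closure = {CDE} → lossy.
Decomposition 3: common = {CD}, closure = {CDE} → lossless.

Decomposition 3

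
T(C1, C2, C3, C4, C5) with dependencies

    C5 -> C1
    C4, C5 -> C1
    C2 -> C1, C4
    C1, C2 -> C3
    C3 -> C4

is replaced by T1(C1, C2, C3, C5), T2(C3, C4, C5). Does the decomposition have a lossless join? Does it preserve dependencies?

Lossless test: (C3, C5)⁺ = {C1, C3, C4, C5}, which contains all of one fragment — lossless.
Dependency preservation: C4, C5 → C1; C2 → C1, C4 are not contained in any single fragment, but the restricted closure of each left-hand side across the fragments still reaches the right-hand side; the remaining FDs each lie inside some fragment. All dependencies are preserved.

lossless and dependency-preserving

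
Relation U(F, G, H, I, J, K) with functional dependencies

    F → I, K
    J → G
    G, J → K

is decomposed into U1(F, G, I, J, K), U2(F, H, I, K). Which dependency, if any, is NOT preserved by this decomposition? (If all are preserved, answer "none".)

F → I, K lies within U1.
J → G lies within U1.
G, J → K lies within U1.
Every dependency is enforceable on the fragments, so the decomposition is dependency-preserving.

none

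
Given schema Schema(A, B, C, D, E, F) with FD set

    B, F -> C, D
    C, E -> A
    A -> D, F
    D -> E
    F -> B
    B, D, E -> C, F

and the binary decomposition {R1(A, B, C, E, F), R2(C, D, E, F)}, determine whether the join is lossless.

Yes

Common attributes: R1 ∩ R2 = {C, E, F}.
Closure of {C, E, F}: C, E → A applies, adding A; A → D, F applies, adding D; F → B applies, adding B. So (C, E, F)⁺ = {A, B, C, D, E, F}.
This closure contains every attribute of R1, so R1 ∩ R2 → R1. The join is lossless.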